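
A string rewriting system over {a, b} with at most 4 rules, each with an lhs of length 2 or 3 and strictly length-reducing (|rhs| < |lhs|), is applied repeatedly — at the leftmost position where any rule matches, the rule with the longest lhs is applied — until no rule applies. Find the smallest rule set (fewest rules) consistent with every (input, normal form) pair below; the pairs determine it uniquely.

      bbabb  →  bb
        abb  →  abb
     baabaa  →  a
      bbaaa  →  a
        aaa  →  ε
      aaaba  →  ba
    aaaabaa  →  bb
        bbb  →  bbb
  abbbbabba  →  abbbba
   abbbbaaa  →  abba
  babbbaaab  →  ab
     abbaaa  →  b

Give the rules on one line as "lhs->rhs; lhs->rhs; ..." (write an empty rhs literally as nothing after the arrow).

aa->b; aaa->; baa->ab; bab->

  | bbabb => bb
  | abb
  | baabaa => abbaa => abab => a
  | bbaaa => baba => a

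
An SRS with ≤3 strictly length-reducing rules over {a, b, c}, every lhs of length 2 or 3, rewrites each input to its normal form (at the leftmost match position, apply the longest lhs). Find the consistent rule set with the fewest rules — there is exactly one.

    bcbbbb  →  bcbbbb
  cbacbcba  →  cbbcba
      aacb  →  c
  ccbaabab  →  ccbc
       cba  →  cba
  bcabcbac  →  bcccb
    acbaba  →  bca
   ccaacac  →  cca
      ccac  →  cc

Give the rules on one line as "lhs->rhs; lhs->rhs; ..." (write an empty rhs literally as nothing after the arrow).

  | bcbbbb
  | cbacbcba => cbbcba
  | aacb => ab => c
  | ccbaabab => ccbacab => ccbab => ccbc

ab->c; ac->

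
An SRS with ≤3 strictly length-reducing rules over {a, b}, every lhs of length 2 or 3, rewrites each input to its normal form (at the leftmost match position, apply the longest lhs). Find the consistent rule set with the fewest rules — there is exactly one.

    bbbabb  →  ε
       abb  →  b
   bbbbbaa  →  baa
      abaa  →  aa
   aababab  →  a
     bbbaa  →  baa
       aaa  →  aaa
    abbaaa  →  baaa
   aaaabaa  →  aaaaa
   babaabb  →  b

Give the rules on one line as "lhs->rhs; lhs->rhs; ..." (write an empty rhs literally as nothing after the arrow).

  | bbbabb => babb => bb => ε
  | abb => b
  | bbbbbaa => bbbaa => baa
  | abaa => aa

ab->; bb->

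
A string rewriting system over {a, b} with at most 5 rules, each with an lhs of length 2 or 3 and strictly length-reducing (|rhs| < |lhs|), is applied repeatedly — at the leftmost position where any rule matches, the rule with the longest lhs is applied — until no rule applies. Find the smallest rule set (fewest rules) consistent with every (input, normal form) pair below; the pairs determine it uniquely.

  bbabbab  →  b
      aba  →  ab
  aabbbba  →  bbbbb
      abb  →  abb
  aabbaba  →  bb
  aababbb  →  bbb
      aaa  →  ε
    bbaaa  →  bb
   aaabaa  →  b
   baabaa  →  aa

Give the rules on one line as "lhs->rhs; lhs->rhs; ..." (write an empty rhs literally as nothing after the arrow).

aaa->; aab->bb; ba->b; bab->

  | bbabbab => bbab => b
  | aba => ab
  | aabbbba => bbbbba => bbbbb
  | abb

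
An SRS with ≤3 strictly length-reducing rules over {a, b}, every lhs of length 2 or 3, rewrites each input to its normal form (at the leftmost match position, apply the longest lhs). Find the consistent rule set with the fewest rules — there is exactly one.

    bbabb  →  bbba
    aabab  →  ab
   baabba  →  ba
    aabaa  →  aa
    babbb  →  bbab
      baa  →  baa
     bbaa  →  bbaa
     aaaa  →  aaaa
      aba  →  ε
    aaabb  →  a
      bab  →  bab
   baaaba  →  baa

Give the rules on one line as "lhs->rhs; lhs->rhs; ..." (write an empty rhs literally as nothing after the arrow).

  | bbabb => bbba
  | aabab => ab
  | baabba => babaa => ba
  | aabaa => aa

aba->; abb->ba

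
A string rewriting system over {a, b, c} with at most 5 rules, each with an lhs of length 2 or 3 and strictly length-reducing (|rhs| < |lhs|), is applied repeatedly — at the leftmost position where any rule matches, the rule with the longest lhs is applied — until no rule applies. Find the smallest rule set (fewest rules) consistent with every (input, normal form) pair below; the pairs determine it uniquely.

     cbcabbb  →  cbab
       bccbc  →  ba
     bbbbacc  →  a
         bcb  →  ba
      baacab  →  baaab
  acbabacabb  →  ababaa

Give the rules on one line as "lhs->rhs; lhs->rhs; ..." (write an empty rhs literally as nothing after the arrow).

ac->a; bb->; bc->b; bcb->ba

  | cbcabbb => cbabbb => cbab
  | bccbc => bcbc => bac => ba
  | bbbbacc => bbacc => acc => ac => a
  | bcb => ba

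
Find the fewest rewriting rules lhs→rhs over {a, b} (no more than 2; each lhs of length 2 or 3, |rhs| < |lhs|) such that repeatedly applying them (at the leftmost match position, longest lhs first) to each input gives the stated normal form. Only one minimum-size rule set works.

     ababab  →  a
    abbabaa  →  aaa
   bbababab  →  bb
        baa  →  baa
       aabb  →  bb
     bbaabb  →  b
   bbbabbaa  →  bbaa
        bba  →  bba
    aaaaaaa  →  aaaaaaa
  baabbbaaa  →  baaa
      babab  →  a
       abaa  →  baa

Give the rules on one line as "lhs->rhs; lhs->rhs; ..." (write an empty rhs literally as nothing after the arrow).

  | ababab => babab => bbab => bbb => a
  | abbabaa => bbabaa => bbbaa => aaa
  | bbababab => bbbabab => aabab => abab => bab => bb
  | baa

ab->b; bbb->a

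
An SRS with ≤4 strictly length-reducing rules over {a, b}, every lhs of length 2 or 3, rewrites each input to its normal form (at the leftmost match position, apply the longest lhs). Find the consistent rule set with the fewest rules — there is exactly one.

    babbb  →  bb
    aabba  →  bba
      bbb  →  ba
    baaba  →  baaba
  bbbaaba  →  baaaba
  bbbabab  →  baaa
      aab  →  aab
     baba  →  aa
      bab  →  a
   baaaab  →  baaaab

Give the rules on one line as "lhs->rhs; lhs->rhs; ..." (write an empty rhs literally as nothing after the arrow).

abb->bb; bab->a; bbb->ba

  | babbb => abb => bb
  | aabba => abba => bba
  | bbb => ba
  | baaba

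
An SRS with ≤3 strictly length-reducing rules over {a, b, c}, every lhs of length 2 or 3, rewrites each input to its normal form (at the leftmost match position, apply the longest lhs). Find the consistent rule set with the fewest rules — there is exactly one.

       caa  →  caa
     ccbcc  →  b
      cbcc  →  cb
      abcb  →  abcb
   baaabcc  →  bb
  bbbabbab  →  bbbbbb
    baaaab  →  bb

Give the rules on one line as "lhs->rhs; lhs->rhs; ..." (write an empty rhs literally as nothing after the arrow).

ba->b; cc->

  | caa
  | ccbcc => bcc => b
  | cbcc => cb
  | abcb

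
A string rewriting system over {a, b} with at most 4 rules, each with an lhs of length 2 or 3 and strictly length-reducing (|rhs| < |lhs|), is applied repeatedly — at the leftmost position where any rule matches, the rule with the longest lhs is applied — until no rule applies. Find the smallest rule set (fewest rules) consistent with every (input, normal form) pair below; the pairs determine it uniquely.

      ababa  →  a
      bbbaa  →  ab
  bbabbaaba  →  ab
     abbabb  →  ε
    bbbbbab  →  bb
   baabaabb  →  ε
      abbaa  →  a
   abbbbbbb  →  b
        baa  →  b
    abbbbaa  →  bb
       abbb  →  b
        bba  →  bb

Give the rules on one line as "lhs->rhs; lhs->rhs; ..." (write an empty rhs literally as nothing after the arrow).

aa->a; abb->; ba->b; bbb->ab

  | ababa => abba => a
  | bbbaa => abaa => aba => ab
  | bbabbaaba => bbbbaaba => abbaaba => aaba => aba => ab
  | abbabb => abb => ε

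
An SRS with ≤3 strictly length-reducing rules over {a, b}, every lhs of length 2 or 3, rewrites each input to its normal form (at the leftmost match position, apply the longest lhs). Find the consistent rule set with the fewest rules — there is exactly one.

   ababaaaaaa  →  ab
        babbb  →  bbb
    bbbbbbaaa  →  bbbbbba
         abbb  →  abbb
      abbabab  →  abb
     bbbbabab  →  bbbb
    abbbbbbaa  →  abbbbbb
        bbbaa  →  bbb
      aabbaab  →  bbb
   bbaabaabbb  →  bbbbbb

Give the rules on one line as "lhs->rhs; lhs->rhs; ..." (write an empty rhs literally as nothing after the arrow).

  | ababaaaaaa => abaaaaaa => abaaaa => abaa => ab
  | babbb => bbb
  | bbbbbbaaa => bbbbbba
  | abbb

aa->; bab->b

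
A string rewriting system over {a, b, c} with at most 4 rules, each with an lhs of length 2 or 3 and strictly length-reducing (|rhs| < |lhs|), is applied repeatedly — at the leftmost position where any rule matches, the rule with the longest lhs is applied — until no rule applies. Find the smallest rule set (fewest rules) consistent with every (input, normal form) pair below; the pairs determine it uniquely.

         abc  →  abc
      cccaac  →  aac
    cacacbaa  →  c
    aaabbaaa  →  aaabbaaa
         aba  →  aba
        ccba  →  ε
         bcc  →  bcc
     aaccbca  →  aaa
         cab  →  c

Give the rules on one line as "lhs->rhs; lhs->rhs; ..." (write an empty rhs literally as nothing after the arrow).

  | abc
  | cccaac => aac
  | cacacbaa => ccacbaa => cbaa => caa => ca => c
  | aaabbaaa

ca->c; cb->c; cca->; ccc->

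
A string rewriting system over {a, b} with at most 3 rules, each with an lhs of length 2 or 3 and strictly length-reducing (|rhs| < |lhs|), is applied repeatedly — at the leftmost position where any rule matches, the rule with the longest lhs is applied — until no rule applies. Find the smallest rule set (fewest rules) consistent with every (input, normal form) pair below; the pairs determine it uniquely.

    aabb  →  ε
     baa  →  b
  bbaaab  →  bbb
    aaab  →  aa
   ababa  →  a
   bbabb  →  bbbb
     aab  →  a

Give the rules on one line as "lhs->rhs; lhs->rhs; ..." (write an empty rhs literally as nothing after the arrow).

  | aabb => ab => ε
  | baa => ba => b
  | bbaaab => bbaab => bbab => bbb
  | aaab => aa

ab->; ba->b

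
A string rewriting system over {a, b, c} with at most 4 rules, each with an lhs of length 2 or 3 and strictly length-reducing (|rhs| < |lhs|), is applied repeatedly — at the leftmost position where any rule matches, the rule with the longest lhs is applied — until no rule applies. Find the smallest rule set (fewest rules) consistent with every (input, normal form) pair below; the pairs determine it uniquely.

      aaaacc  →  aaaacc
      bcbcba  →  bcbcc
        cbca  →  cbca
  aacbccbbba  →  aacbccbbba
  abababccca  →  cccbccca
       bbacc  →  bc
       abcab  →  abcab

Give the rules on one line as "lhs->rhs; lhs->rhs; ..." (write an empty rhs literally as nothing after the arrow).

aba->cc; bac->; cba->cc

  | aaaacc
  | bcbcba => bcbcc
  | cbca
  | aacbccbbba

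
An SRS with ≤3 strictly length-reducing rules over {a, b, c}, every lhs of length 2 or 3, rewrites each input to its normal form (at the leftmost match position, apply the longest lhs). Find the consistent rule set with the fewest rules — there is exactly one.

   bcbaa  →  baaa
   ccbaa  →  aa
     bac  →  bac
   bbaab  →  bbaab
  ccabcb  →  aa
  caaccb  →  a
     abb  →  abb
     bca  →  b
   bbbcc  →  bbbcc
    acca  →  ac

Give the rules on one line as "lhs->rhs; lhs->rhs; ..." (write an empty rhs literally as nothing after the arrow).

ca->; cb->a

  | bcbaa => baaa
  | ccbaa => caaa => aa
  | bac
  | bbaab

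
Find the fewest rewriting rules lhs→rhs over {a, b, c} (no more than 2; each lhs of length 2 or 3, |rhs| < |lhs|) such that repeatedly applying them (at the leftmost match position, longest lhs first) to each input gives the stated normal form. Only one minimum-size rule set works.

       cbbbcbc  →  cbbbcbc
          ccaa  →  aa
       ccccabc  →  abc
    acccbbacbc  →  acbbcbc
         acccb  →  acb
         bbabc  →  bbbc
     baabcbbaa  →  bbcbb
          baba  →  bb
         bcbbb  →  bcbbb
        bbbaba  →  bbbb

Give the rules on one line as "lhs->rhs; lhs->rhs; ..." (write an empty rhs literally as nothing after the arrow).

  | cbbbcbc
  | ccaa => aa
  | ccccabc => ccabc => abc
  | acccbbacbc => acbbacbc => acbbcbc

ba->b; cc->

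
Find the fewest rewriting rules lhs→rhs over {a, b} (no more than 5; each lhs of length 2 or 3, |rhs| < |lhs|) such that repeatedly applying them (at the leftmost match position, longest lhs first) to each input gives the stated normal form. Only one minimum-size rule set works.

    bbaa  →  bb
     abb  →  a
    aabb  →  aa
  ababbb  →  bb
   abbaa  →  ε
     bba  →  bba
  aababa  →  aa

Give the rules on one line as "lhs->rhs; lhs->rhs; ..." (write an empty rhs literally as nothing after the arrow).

aaa->; abb->a; baa->b; bab->aa

  | bbaa => bb
  | abb => a
  | aabb => aa
  | ababbb => aaabb => bb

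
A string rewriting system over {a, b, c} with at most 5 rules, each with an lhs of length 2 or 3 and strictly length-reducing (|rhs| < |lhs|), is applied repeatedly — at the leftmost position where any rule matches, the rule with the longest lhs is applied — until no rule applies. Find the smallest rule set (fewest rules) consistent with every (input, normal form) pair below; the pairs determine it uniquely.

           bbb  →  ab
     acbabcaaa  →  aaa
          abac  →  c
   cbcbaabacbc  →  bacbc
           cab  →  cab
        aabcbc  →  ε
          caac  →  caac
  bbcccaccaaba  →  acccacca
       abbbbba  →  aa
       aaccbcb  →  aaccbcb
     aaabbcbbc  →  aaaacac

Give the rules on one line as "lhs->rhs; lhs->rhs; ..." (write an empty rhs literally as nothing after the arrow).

aba->; abc->; bb->a; cba->

  | bbb => ab
  | acbabcaaa => abcaaa => aaa
  | abac => c
  | cbcbaabacbc => cbabacbc => bacbc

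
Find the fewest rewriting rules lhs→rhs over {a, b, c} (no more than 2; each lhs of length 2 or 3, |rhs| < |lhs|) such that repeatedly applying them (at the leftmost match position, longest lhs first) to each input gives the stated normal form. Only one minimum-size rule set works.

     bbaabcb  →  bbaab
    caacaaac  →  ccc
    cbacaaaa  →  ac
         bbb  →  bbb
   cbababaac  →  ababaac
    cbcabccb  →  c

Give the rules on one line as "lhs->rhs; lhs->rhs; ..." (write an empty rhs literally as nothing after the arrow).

ca->c; cb->

  | bbaabcb => bbaab
  | caacaaac => cacaaac => ccaaac => ccaac => ccac => ccc
  | cbacaaaa => acaaaa => acaaa => acaa => aca => ac
  | bbb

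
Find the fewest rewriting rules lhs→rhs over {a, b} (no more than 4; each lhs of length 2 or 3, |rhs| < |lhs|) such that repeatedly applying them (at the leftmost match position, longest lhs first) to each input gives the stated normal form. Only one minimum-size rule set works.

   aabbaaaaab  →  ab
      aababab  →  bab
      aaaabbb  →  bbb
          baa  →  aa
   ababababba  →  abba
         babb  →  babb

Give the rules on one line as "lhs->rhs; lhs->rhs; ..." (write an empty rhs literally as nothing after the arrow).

aab->b; aba->a; baa->aa

  | aabbaaaaab => bbaaaaab => baaaaab => aaaaab => aaab => ab
  | aababab => babab => bab
  | aaaabbb => aabbb => bbb
  | baa => aa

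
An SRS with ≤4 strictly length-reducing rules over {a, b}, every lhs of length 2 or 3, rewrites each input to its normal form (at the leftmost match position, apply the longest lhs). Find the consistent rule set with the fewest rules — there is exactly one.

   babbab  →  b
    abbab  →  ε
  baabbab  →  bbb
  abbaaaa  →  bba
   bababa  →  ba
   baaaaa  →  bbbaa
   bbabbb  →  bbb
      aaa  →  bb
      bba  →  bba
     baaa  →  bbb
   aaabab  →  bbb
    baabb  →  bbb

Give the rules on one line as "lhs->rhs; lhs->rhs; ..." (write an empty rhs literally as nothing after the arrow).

  | babbab => bab => b
  | abbab => ab => ε
  | baabbab => bbbab => bbb
  | abbaaaa => aaaa => bba

aaa->bb; aab->b; ab->; abb->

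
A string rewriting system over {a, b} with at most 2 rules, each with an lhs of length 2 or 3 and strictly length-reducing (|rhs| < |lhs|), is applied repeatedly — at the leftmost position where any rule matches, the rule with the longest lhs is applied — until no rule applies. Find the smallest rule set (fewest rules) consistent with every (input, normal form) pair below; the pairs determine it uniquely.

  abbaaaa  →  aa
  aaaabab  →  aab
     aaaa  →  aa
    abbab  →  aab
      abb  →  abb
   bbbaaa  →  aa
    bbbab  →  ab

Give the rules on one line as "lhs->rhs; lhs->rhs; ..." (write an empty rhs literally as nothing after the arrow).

aaa->aa; ba->a

  | abbaaaa => abaaaa => aaaaa => aaaa => aaa => aa
  | aaaabab => aaabab => aabab => aaab => aab
  | aaaa => aaa => aa
  | abbab => abab => aab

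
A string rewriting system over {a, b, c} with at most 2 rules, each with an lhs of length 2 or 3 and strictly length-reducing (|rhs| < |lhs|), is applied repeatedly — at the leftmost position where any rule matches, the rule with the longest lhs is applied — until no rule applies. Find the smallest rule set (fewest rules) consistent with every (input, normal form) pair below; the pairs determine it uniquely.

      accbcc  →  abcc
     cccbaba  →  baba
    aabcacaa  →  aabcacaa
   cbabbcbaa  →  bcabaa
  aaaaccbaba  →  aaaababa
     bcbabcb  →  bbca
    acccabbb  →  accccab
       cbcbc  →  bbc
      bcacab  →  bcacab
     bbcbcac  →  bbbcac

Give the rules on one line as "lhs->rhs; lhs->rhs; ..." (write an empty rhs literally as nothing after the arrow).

abb->ca; cb->b

  | accbcc => acbcc => abcc
  | cccbaba => ccbaba => cbaba => baba
  | aabcacaa
  | cbabbcbaa => babbcbaa => bcacbaa => bcabaa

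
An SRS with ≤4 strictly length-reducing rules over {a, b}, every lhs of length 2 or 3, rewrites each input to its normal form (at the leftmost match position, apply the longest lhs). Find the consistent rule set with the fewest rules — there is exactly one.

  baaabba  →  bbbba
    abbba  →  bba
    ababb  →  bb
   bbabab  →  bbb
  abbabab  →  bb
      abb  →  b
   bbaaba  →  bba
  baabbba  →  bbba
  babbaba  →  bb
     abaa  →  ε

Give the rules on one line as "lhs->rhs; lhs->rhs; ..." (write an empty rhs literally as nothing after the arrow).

aaa->b; aab->; ab->; aba->ab

  | baaabba => bbbba
  | abbba => bba
  | ababb => abbb => bb
  | bbabab => bbabb => bbb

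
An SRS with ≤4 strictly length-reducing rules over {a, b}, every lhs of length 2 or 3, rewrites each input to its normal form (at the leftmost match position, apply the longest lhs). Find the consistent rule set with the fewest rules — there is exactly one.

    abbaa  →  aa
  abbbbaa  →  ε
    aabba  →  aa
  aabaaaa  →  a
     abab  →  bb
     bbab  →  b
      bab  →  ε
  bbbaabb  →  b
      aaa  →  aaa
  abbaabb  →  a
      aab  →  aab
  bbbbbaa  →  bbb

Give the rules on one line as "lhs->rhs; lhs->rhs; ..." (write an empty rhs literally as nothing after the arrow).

aba->b; abb->; ba->; bab->ba

  | abbaa => aa
  | abbbbaa => bbaa => ba => ε
  | aabba => aa
  | aabaaaa => abaaa => baa => a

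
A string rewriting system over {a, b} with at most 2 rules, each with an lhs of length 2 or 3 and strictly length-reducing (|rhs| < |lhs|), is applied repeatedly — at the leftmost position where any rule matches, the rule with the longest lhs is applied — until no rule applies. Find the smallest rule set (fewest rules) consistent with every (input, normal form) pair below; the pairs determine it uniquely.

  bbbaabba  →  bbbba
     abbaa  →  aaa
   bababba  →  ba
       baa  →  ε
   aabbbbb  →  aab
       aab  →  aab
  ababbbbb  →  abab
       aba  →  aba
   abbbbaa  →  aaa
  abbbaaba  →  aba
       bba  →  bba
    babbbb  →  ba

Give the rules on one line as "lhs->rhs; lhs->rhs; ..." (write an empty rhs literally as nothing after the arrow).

abb->a; baa->

  | bbbaabba => bbbba
  | abbaa => aaa
  | bababba => babaa => ba
  | baa => ε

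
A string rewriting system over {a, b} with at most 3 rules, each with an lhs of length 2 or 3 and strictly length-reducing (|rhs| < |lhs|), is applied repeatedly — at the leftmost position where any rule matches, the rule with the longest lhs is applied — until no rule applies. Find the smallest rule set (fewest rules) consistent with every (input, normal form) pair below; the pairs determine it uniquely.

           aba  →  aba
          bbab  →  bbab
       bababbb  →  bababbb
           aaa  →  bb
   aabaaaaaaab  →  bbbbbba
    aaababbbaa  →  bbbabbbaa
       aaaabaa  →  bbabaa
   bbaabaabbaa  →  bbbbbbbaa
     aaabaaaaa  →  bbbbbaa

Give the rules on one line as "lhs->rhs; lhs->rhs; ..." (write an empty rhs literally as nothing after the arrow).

  | aba
  | bbab
  | bababbb
  | aaa => bb

aaa->bb; aab->ba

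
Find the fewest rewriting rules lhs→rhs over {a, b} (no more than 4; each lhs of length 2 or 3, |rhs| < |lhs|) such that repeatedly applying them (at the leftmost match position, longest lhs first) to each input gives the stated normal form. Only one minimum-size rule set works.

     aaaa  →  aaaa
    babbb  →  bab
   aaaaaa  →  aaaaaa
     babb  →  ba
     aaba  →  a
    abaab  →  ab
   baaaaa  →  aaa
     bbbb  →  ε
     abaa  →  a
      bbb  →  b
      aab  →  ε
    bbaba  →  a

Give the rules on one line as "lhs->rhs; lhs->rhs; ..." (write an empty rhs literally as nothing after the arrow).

  | aaaa
  | babbb => bab
  | aaaaaa
  | babb => ba

aab->; baa->; bb->; bba->aa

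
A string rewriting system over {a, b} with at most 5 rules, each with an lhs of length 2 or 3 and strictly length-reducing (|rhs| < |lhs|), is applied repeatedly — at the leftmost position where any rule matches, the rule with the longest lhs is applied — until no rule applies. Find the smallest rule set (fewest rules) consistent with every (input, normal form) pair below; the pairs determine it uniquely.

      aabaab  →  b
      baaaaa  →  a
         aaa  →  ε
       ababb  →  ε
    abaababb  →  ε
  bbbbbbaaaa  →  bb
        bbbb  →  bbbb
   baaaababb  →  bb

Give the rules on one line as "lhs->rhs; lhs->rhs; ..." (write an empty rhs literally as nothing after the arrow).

aaa->ba; ab->b; ba->; bab->ba

  | aabaab => abaab => baab => ab => b
  | baaaaa => aaaa => baa => a
  | aaa => ba => ε
  | ababb => babb => bab => ba => ε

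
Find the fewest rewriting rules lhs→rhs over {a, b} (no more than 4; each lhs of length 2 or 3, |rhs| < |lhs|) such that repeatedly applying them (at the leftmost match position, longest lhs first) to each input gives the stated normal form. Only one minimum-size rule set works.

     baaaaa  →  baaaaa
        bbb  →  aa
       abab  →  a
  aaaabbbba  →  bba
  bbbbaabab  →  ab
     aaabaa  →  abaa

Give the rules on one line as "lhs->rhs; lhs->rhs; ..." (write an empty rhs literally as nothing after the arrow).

  | baaaaa
  | bbb => aa
  | abab => a
  | aaaabbbba => aaabbbba => aabbbba => abbbba => bba

aab->ab; abb->; bab->; bbb->aa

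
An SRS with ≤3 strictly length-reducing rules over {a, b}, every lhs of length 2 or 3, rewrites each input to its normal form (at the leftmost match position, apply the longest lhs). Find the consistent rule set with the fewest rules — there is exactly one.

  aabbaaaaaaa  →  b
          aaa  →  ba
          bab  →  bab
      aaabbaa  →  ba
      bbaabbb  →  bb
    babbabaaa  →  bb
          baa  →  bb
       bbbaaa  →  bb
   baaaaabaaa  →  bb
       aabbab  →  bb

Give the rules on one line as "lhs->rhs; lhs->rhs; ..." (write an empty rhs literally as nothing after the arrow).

  | aabbaaaaaaa => bbbaaaaaaa => aaaaaaaa => baaaaaa => bbaaaa => aaaaa => baaa => bba => aa => b
  | aaa => ba
  | bab
  | aaabbaa => babbaa => baaaa => bbaa => aaa => ba

aa->b; bba->aa; bbb->a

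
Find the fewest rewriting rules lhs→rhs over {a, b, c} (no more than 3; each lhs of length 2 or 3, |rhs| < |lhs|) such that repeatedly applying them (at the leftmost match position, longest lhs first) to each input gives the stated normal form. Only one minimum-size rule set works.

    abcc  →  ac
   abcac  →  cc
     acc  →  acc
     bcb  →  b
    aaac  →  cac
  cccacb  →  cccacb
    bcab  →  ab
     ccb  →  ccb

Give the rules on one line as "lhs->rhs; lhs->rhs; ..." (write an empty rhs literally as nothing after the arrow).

aa->c; bc->

  | abcc => ac
  | abcac => aac => cc
  | acc
  | bcb => b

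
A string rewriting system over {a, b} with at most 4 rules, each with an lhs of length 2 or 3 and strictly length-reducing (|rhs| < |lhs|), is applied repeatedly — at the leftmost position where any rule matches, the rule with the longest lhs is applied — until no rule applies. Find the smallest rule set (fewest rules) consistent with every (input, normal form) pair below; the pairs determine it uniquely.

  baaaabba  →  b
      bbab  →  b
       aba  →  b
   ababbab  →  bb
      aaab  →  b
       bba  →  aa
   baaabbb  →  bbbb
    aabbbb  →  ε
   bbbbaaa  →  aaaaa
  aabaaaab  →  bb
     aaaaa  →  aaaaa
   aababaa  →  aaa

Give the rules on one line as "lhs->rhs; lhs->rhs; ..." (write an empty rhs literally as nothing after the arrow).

  | baaaabba => baaabba => baabba => babba => bbba => baa => ba => b
  | bbab => aab => ab => b
  | aba => ba => b
  | ababbab => babbab => bbbab => baab => bab => bb

ab->b; abb->; ba->b; bba->aa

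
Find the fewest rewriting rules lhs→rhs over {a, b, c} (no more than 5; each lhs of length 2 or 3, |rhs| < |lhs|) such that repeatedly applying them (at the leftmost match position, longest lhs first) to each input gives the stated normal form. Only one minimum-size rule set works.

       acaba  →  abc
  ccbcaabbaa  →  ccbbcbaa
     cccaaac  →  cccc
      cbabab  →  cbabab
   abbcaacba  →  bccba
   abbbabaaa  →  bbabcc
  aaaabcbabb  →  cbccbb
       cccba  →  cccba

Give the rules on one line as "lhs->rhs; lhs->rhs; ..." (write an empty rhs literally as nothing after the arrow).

aaa->cc; abb->b; ca->c; cab->bc

  | acaba => abca => abc
  | ccbcaabbaa => ccbcabbaa => ccbbcbaa
  | cccaaac => cccaac => cccac => cccc
  | cbabab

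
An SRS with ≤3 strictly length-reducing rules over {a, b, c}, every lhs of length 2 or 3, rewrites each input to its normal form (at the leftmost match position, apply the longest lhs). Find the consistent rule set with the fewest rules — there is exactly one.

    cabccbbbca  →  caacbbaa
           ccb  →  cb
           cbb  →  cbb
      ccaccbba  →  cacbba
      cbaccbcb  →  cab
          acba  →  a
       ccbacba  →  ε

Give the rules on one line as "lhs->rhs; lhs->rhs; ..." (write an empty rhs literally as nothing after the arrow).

  | cabccbbbca => caacbbbca => caacbbaa
  | ccb => cb
  | cbb
  | ccaccbba => caccbba => cacbba

bc->a; cba->; cc->c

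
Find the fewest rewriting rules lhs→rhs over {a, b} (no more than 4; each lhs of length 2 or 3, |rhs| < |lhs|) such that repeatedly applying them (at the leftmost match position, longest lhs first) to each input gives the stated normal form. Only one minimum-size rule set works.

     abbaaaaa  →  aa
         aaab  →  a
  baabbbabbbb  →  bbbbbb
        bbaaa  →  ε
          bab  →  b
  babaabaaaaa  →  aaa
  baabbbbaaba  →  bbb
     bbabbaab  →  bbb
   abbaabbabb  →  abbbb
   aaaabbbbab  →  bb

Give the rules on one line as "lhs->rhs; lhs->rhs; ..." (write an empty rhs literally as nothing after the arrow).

aab->; ba->; baa->

  | abbaaaaa => abaaa => aa
  | aaab => a
  | baabbbabbbb => bbbabbbb => bbbbbb
  | bbaaa => ba => ε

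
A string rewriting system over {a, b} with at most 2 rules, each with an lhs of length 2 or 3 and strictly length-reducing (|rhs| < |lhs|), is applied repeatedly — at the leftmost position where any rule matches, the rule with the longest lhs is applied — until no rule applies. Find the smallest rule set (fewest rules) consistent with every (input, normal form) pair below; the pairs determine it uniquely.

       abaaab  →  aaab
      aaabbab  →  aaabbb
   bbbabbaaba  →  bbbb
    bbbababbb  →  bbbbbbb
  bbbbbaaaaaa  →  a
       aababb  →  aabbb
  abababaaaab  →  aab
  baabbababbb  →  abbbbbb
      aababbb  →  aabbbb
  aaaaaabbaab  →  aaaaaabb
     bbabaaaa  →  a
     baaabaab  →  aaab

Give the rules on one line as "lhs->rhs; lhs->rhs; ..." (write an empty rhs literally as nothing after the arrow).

ba->; bab->bb

  | abaaab => aaab
  | aaabbab => aaabbb
  | bbbabbaaba => bbbbbaaba => bbbbaba => bbbbba => bbbb
  | bbbababbb => bbbbabbb => bbbbbbb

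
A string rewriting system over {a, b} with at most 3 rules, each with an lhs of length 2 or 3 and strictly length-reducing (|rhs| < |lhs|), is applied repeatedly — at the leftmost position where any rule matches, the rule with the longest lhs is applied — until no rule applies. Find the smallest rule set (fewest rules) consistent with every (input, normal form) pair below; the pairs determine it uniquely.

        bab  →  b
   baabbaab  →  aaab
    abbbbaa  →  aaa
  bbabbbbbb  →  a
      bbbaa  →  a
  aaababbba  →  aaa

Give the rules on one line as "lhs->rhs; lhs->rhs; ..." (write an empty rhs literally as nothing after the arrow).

ba->; bb->

  | bab => b
  | baabbaab => abbaab => aaab
  | abbbbaa => abbaa => aaa
  | bbabbbbbb => abbbbbb => abbbb => abb => a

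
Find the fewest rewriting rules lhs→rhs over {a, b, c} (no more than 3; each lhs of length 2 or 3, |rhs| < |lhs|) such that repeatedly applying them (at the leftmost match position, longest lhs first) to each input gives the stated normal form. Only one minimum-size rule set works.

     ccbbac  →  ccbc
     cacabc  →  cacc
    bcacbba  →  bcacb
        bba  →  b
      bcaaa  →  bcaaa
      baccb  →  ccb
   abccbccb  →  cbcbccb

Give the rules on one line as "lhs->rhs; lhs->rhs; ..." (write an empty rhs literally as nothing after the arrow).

abc->cb; ba->; cab->c

  | ccbbac => ccbc
  | cacabc => cacc
  | bcacbba => bcacb
  | bba => b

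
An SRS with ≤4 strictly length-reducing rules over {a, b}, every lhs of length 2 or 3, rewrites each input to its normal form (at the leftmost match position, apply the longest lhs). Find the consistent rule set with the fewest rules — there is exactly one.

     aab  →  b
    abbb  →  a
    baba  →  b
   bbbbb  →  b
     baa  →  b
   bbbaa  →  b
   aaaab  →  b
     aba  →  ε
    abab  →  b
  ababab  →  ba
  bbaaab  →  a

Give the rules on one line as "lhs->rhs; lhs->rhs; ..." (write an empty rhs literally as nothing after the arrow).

aa->; ab->a; bb->

  | aab => b
  | abbb => abb => ab => a
  | baba => baa => b
  | bbbbb => bbb => b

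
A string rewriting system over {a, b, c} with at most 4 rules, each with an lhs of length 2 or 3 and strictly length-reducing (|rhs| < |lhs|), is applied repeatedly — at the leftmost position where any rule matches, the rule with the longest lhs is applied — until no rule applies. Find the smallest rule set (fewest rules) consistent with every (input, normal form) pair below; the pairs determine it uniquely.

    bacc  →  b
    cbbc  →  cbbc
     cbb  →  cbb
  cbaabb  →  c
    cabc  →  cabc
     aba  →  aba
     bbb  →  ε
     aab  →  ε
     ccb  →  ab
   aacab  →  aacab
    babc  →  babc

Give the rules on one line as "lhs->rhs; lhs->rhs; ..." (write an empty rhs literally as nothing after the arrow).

  | bacc => baa => b
  | cbbc
  | cbb
  | cbaabb => cbbb => c

aab->; baa->b; bbb->; cc->a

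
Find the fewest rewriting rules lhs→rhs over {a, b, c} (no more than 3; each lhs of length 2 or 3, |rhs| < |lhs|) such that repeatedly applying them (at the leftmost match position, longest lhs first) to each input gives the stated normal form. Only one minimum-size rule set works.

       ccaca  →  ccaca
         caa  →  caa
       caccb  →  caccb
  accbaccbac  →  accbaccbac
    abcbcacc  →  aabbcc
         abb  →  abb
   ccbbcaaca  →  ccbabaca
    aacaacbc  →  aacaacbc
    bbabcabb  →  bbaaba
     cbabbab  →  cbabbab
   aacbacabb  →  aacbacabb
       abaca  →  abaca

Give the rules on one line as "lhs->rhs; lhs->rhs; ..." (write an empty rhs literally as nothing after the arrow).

bbb->ba; bca->ab

  | ccaca
  | caa
  | caccb
  | accbaccbac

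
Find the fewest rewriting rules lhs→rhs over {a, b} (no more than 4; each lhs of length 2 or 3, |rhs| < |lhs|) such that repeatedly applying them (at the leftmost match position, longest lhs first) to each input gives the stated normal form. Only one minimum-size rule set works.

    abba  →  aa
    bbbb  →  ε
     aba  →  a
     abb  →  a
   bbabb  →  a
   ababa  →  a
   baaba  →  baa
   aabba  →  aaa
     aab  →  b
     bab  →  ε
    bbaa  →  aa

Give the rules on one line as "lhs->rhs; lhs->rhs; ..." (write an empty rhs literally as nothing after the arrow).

  | abba => aa
  | bbbb => bb => ε
  | aba => a
  | abb => a

ab->b; aba->a; abb->a; bb->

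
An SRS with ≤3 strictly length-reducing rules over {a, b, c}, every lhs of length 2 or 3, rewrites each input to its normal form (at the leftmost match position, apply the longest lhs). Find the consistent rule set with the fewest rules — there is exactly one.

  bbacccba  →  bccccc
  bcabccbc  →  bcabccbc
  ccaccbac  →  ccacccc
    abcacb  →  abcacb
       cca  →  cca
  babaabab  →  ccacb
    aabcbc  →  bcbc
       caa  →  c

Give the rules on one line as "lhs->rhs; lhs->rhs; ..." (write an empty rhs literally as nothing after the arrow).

aa->; ba->c

  | bbacccba => bccccba => bccccc
  | bcabccbc
  | ccaccbac => ccacccc
  | abcacb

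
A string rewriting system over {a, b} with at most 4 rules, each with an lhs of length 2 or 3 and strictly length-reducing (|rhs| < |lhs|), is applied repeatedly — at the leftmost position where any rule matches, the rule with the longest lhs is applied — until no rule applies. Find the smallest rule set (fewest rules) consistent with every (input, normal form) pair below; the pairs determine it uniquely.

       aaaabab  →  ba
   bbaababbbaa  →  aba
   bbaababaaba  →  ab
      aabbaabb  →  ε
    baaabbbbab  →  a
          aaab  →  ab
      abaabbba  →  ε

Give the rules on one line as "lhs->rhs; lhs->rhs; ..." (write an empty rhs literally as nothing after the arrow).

  | aaaabab => aabab => bab => ba
  | bbaababbbaa => aaababbbaa => ababbbaa => ababbaa => ababaa => abaaa => aba
  | bbaababaaba => aaababaaba => ababaaba => abaaaba => ababa => abaa => ab
  | aabbaabb => bbaabb => aaabb => abb => aa => ε

aa->; bab->ba; bb->a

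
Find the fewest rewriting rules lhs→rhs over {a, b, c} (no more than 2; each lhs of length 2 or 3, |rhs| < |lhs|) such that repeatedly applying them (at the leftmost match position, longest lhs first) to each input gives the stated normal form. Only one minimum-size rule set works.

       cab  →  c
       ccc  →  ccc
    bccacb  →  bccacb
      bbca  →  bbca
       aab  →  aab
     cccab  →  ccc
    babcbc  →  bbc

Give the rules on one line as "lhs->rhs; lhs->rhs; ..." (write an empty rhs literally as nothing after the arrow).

abc->; cab->c

  | cab => c
  | ccc
  | bccacb
  | bbca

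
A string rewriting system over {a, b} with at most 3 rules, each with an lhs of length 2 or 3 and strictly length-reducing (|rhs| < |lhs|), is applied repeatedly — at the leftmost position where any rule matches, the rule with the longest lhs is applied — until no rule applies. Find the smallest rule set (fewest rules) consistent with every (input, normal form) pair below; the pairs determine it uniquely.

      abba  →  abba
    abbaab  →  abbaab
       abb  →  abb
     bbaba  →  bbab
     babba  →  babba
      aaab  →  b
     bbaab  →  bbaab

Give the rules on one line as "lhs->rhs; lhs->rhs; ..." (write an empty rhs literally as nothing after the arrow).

aaa->; aba->ab

  | abba
  | abbaab
  | abb
  | bbaba => bbab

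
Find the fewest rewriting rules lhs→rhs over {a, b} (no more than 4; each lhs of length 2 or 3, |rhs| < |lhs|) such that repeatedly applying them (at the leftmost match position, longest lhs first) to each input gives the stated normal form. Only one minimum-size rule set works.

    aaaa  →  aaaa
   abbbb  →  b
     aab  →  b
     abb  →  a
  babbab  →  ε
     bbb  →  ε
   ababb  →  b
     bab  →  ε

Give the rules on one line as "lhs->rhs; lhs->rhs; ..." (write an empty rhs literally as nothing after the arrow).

  | aaaa
  | abbbb => bbbb => b
  | aab => ab => b
  | abb => bb => a

ab->b; bab->; bb->a; bbb->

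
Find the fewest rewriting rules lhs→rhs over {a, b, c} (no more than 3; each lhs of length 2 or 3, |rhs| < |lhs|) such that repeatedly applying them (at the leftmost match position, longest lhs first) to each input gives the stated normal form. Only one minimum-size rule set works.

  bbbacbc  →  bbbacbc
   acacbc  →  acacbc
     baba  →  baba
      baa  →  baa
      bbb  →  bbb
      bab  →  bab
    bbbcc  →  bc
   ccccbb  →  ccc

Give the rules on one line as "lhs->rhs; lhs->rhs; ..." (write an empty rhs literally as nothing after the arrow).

  | bbbacbc
  | acacbc
  | baba
  | baa

bbc->; cbb->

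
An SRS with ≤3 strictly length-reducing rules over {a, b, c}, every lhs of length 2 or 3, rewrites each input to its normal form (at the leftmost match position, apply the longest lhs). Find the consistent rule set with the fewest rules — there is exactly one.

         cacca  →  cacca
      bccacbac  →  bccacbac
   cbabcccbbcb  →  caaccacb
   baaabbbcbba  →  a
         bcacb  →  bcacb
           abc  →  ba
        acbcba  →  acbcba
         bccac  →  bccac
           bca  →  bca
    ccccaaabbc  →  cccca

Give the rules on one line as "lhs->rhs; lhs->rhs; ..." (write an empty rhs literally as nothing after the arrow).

ab->; abc->ba; bb->a

  | cacca
  | bccacbac
  | cbabcccbbcb => cbbaccbbcb => caaccbbcb => caaccacb
  | baaabbbcbba => baabbcbba => babcbba => bbabba => aabba => aba => a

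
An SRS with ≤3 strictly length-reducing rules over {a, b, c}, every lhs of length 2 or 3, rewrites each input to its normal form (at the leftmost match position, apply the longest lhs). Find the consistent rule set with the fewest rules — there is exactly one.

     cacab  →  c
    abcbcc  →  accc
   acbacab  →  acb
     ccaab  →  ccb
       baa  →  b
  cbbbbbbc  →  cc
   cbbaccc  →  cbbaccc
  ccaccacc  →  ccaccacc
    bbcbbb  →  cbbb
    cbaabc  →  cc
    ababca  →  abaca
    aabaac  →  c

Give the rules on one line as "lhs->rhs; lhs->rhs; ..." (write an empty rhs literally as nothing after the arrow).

aa->; bc->c; cab->a

  | cacab => caa => c
  | abcbcc => acbcc => accc
  | acbacab => acbaa => acb
  | ccaab => ccb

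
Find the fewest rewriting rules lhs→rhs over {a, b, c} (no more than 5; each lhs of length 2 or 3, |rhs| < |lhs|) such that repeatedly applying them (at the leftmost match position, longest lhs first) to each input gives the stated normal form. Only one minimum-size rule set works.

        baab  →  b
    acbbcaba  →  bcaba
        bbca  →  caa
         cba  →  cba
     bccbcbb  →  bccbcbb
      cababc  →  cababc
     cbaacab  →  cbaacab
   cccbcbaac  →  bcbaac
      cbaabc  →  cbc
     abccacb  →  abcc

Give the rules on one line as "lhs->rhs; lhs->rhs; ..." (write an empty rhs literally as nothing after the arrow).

aab->; acb->; bbc->ca; ccc->

  | baab => b
  | acbbcaba => bcaba
  | bbca => caa
  | cba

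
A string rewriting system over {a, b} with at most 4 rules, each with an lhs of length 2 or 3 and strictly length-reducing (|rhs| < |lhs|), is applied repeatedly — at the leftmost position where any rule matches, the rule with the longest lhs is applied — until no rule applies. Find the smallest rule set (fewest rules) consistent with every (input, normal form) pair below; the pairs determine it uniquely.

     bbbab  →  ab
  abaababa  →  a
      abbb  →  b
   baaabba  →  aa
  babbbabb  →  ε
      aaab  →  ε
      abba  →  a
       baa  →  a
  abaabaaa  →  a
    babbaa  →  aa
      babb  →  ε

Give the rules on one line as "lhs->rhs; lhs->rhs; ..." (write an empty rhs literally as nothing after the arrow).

  | bbbab => bbab => bab => ab
  | abaababa => aababa => aaaba => abba => a
  | abbb => b
  | baaabba => aabba => aa

aaa->ab; abb->; ba->; bab->ab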